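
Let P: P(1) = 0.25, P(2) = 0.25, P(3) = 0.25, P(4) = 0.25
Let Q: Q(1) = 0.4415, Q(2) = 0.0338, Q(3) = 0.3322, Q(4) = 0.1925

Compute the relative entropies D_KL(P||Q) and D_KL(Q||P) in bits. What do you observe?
D_KL(P||Q) = 0.5083 bits, D_KL(Q||P) = 0.3283 bits. The two directions give different values (D_KL(P||Q) exceeds D_KL(Q||P) by 0.1800 bits): KL divergence is asymmetric.

D_KL(P||Q) = Σ P(x) log₂(P(x)/Q(x))

Computing term by term:
  P(1)·log₂(P(1)/Q(1)) = 0.25·log₂(0.25/0.4415) = -0.20512
  P(2)·log₂(P(2)/Q(2)) = 0.25·log₂(0.25/0.0338) = 0.72171
  P(3)·log₂(P(3)/Q(3)) = 0.25·log₂(0.25/0.3322) = -0.10253
  P(4)·log₂(P(4)/Q(4)) = 0.25·log₂(0.25/0.1925) = 0.09427

D_KL(P||Q) = -0.20512 + 0.72171 - 0.10253 + 0.09427 = 0.50833 ≈ 0.5083 bits

D_KL(Q||P) = Σ Q(x) log₂(Q(x)/P(x))

Computing term by term:
  Q(1)·log₂(Q(1)/P(1)) = 0.4415·log₂(0.4415/0.25) = 0.36224
  Q(2)·log₂(Q(2)/P(2)) = 0.0338·log₂(0.0338/0.25) = -0.09757
  Q(3)·log₂(Q(3)/P(3)) = 0.3322·log₂(0.3322/0.25) = 0.13624
  Q(4)·log₂(Q(4)/P(4)) = 0.1925·log₂(0.1925/0.25) = -0.07259

D_KL(Q||P) = 0.36224 - 0.09757 + 0.13624 - 0.07259 = 0.32832 ≈ 0.3283 bits

These are NOT equal (difference: 0.1800 bits). KL divergence is asymmetric: D_KL(P||Q) ≠ D_KL(Q||P) in general.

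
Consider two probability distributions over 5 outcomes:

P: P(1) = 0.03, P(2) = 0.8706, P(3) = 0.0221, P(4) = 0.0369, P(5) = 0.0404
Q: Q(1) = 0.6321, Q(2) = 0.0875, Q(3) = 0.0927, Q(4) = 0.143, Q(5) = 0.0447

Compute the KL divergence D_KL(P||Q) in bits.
2.6301 bits

D_KL(P||Q) = Σ P(x) log₂(P(x)/Q(x))

Computing term by term:
  P(1)·log₂(P(1)/Q(1)) = 0.03·log₂(0.03/0.6321) = -0.13191
  P(2)·log₂(P(2)/Q(2)) = 0.8706·log₂(0.8706/0.0875) = 2.88574
  P(3)·log₂(P(3)/Q(3)) = 0.0221·log₂(0.0221/0.0927) = -0.04571
  P(4)·log₂(P(4)/Q(4)) = 0.0369·log₂(0.0369/0.143) = -0.07211
  P(5)·log₂(P(5)/Q(5)) = 0.0404·log₂(0.0404/0.0447) = -0.00590

D_KL(P||Q) = -0.13191 + 2.88574 - 0.04571 - 0.07211 - 0.00590 = 2.63011 ≈ 2.6301 bits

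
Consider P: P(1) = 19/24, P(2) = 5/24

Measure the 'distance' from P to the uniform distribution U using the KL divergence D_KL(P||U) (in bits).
0.2617 bits

U(i) = 1/2 for all i

D_KL(P||U) = Σ P(x) log₂(P(x) / (1/2))
           = Σ P(x) log₂(P(x)) + log₂(2)
           = log₂(2) - H(P)

H(P) = -Σ P(x) log₂(P(x)):
  -P(1)·log₂(P(1)) = -(19/24)·log₂(19/24) = 0.26682
  -P(2)·log₂(P(2)) = -(5/24)·log₂(5/24) = 0.47147
H(P) = 0.26682 + 0.47147 = 0.73829 bits

log₂(2) = 1.00000 bits

D_KL(P||U) = 1.00000 - 0.73829 = 0.26171 ≈ 0.2617 bits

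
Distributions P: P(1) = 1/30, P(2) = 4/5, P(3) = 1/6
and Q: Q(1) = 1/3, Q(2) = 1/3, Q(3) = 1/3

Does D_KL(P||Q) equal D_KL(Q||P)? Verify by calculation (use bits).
D_KL(P||Q) = 0.7330 bits, D_KL(Q||P) = 1.0196 bits. No — D_KL(P||Q) ≠ D_KL(Q||P) for this pair.

D_KL(P||Q) = Σ P(x) log₂(P(x)/Q(x))

Computing term by term:
  P(1)·log₂(P(1)/Q(1)) = (1/30)·log₂((1/30)/(1/3)) = -0.11073
  P(2)·log₂(P(2)/Q(2)) = (4/5)·log₂((4/5)/(1/3)) = 1.01043
  P(3)·log₂(P(3)/Q(3)) = (1/6)·log₂((1/6)/(1/3)) = -0.16667

D_KL(P||Q) = -0.11073 + 1.01043 - 0.16667 = 0.73303 ≈ 0.7330 bits

D_KL(Q||P) = Σ Q(x) log₂(Q(x)/P(x))

Computing term by term:
  Q(1)·log₂(Q(1)/P(1)) = (1/3)·log₂((1/3)/(1/30)) = 1.10731
  Q(2)·log₂(Q(2)/P(2)) = (1/3)·log₂((1/3)/(4/5)) = -0.42101
  Q(3)·log₂(Q(3)/P(3)) = (1/3)·log₂((1/3)/(1/6)) = 0.33333

D_KL(Q||P) = 1.10731 - 0.42101 + 0.33333 = 1.01963 ≈ 1.0196 bits

These are NOT equal (difference: 0.2866 bits). KL divergence is asymmetric: D_KL(P||Q) ≠ D_KL(Q||P) in general.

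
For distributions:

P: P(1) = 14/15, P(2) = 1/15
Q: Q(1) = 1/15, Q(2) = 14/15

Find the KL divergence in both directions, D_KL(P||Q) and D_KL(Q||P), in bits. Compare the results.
D_KL(P||Q) = 3.2997 bits, D_KL(Q||P) = 3.2997 bits. The two directions give exactly the same value for this pair.

D_KL(P||Q) = Σ P(x) log₂(P(x)/Q(x))

Computing term by term:
  P(1)·log₂(P(1)/Q(1)) = (14/15)·log₂((14/15)/(1/15)) = 3.55353
  P(2)·log₂(P(2)/Q(2)) = (1/15)·log₂((1/15)/(14/15)) = -0.25382

D_KL(P||Q) = 3.55353 - 0.25382 = 3.29971 ≈ 3.2997 bits

D_KL(Q||P) = Σ Q(x) log₂(Q(x)/P(x))

Computing term by term:
  Q(1)·log₂(Q(1)/P(1)) = (1/15)·log₂((1/15)/(14/15)) = -0.25382
  Q(2)·log₂(Q(2)/P(2)) = (14/15)·log₂((14/15)/(1/15)) = 3.55353

D_KL(Q||P) = -0.25382 + 3.55353 = 3.29971 ≈ 3.2997 bits

These ARE equal here. Q is P with outcomes relabeled (Q(1) = P(2), Q(2) = P(1)) by a relabeling that is its own inverse, so the two sums contain exactly the same terms in a different order. This is a special case — KL divergence is not symmetric in general: D_KL(P||Q) ≠ D_KL(Q||P) for most P, Q.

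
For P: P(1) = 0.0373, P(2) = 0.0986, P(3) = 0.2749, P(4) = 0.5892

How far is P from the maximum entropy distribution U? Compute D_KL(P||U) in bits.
0.5317 bits

U(i) = 1/4 for all i

D_KL(P||U) = Σ P(x) log₂(P(x) / (1/4))
           = Σ P(x) log₂(P(x)) + log₂(4)
           = log₂(4) - H(P)

H(P) = -Σ P(x) log₂(P(x)):
  -P(1)·log₂(P(1)) = -(0.0373)·log₂(0.0373) = 0.17698
  -P(2)·log₂(P(2)) = -(0.0986)·log₂(0.0986) = 0.32955
  -P(3)·log₂(P(3)) = -(0.2749)·log₂(0.2749) = 0.51214
  -P(4)·log₂(P(4)) = -(0.5892)·log₂(0.5892) = 0.44966
H(P) = 0.17698 + 0.32955 + 0.51214 + 0.44966 = 1.46833 bits

log₂(4) = 2.00000 bits

D_KL(P||U) = 2.00000 - 1.46833 = 0.53167 ≈ 0.5317 bits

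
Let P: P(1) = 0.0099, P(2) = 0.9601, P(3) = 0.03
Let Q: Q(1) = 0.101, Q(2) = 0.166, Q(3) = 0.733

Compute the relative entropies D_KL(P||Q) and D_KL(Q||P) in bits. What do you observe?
D_KL(P||Q) = 2.2595 bits, D_KL(Q||P) = 3.2978 bits. The two directions give different values (D_KL(Q||P) exceeds D_KL(P||Q) by 1.0383 bits): KL divergence is asymmetric.

D_KL(P||Q) = Σ P(x) log₂(P(x)/Q(x))

Computing term by term:
  P(1)·log₂(P(1)/Q(1)) = 0.0099·log₂(0.0099/0.101) = -0.03317
  P(2)·log₂(P(2)/Q(2)) = 0.9601·log₂(0.9601/0.166) = 2.43097
  P(3)·log₂(P(3)/Q(3)) = 0.03·log₂(0.03/0.733) = -0.13832

D_KL(P||Q) = -0.03317 + 2.43097 - 0.13832 = 2.25948 ≈ 2.2595 bits

D_KL(Q||P) = Σ Q(x) log₂(Q(x)/P(x))

Computing term by term:
  Q(1)·log₂(Q(1)/P(1)) = 0.101·log₂(0.101/0.0099) = 0.33843
  Q(2)·log₂(Q(2)/P(2)) = 0.166·log₂(0.166/0.9601) = -0.42031
  Q(3)·log₂(Q(3)/P(3)) = 0.733·log₂(0.733/0.03) = 3.37970

D_KL(Q||P) = 0.33843 - 0.42031 + 3.37970 = 3.29782 ≈ 3.2978 bits

These are NOT equal (difference: 1.0383 bits). KL divergence is asymmetric: D_KL(P||Q) ≠ D_KL(Q||P) in general.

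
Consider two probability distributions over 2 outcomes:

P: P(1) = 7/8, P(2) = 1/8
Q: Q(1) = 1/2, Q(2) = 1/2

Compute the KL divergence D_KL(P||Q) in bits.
0.4564 bits

D_KL(P||Q) = Σ P(x) log₂(P(x)/Q(x))

Computing term by term:
  P(1)·log₂(P(1)/Q(1)) = (7/8)·log₂((7/8)/(1/2)) = 0.70644
  P(2)·log₂(P(2)/Q(2)) = (1/8)·log₂((1/8)/(1/2)) = -0.25000

D_KL(P||Q) = 0.70644 - 0.25000 = 0.45644 ≈ 0.4564 bits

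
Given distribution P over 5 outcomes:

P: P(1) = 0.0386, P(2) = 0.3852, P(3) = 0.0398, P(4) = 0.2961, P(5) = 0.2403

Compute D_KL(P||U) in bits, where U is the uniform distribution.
0.4112 bits

U(i) = 1/5 for all i

D_KL(P||U) = Σ P(x) log₂(P(x) / (1/5))
           = Σ P(x) log₂(P(x)) + log₂(5)
           = log₂(5) - H(P)

H(P) = -Σ P(x) log₂(P(x)):
  -P(1)·log₂(P(1)) = -(0.0386)·log₂(0.0386) = 0.18124
  -P(2)·log₂(P(2)) = -(0.3852)·log₂(0.3852) = 0.53016
  -P(3)·log₂(P(3)) = -(0.0398)·log₂(0.0398) = 0.18511
  -P(4)·log₂(P(4)) = -(0.2961)·log₂(0.2961) = 0.51991
  -P(5)·log₂(P(5)) = -(0.2403)·log₂(0.2403) = 0.49432
H(P) = 0.18124 + 0.53016 + 0.18511 + 0.51991 + 0.49432 = 1.91074 bits

log₂(5) = 2.32193 bits

D_KL(P||U) = 2.32193 - 1.91074 = 0.41119 ≈ 0.4112 bits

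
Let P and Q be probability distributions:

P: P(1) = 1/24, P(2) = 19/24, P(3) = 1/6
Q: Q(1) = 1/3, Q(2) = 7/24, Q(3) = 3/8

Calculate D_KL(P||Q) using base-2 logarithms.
0.8205 bits

D_KL(P||Q) = Σ P(x) log₂(P(x)/Q(x))

Computing term by term:
  P(1)·log₂(P(1)/Q(1)) = (1/24)·log₂((1/24)/(1/3)) = -0.12500
  P(2)·log₂(P(2)/Q(2)) = (19/24)·log₂((19/24)/(7/24)) = 1.14045
  P(3)·log₂(P(3)/Q(3)) = (1/6)·log₂((1/6)/(3/8)) = -0.19499

D_KL(P||Q) = -0.12500 + 1.14045 - 0.19499 = 0.82046 ≈ 0.8205 bits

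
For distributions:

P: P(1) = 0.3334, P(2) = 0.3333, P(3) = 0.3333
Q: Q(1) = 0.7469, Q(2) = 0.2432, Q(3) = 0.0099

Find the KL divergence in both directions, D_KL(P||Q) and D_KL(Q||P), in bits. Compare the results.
D_KL(P||Q) = 1.4545 bits, D_KL(Q||P) = 0.7083 bits. D_KL(P||Q) is larger than D_KL(Q||P) by 0.7462 bits; the two directions differ.

D_KL(P||Q) = Σ P(x) log₂(P(x)/Q(x))

Computing term by term:
  P(1)·log₂(P(1)/Q(1)) = 0.3334·log₂(0.3334/0.7469) = -0.38796
  P(2)·log₂(P(2)/Q(2)) = 0.3333·log₂(0.3333/0.2432) = 0.15154
  P(3)·log₂(P(3)/Q(3)) = 0.3333·log₂(0.3333/0.0099) = 1.69091

D_KL(P||Q) = -0.38796 + 0.15154 + 1.69091 = 1.45449 ≈ 1.4545 bits

D_KL(Q||P) = Σ Q(x) log₂(Q(x)/P(x))

Computing term by term:
  Q(1)·log₂(Q(1)/P(1)) = 0.7469·log₂(0.7469/0.3334) = 0.86914
  Q(2)·log₂(Q(2)/P(2)) = 0.2432·log₂(0.2432/0.3333) = -0.11058
  Q(3)·log₂(Q(3)/P(3)) = 0.0099·log₂(0.0099/0.3333) = -0.05023

D_KL(Q||P) = 0.86914 - 0.11058 - 0.05023 = 0.70833 ≈ 0.7083 bits

These are NOT equal (difference: 0.7462 bits). KL divergence is asymmetric: D_KL(P||Q) ≠ D_KL(Q||P) in general.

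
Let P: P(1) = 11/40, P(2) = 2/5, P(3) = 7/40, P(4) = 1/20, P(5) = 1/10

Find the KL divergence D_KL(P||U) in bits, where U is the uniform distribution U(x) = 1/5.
0.2926 bits

U(i) = 1/5 for all i

D_KL(P||U) = Σ P(x) log₂(P(x) / (1/5))
           = Σ P(x) log₂(P(x)) + log₂(5)
           = log₂(5) - H(P)

H(P) = -Σ P(x) log₂(P(x)):
  -P(1)·log₂(P(1)) = -(11/40)·log₂(11/40) = 0.51219
  -P(2)·log₂(P(2)) = -(2/5)·log₂(2/5) = 0.52877
  -P(3)·log₂(P(3)) = -(7/40)·log₂(7/40) = 0.44005
  -P(4)·log₂(P(4)) = -(1/20)·log₂(1/20) = 0.21610
  -P(5)·log₂(P(5)) = -(1/10)·log₂(1/10) = 0.33219
H(P) = 0.51219 + 0.52877 + 0.44005 + 0.21610 + 0.33219 = 2.02930 bits

log₂(5) = 2.32193 bits

D_KL(P||U) = 2.32193 - 2.02930 = 0.29263 ≈ 0.2926 bits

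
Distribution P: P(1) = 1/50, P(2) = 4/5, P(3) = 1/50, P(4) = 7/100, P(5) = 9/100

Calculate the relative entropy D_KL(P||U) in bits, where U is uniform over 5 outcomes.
1.2574 bits

U(i) = 1/5 for all i

D_KL(P||U) = Σ P(x) log₂(P(x) / (1/5))
           = Σ P(x) log₂(P(x)) + log₂(5)
           = log₂(5) - H(P)

H(P) = -Σ P(x) log₂(P(x)):
  -P(1)·log₂(P(1)) = -(1/50)·log₂(1/50) = 0.11288
  -P(2)·log₂(P(2)) = -(4/5)·log₂(4/5) = 0.25754
  -P(3)·log₂(P(3)) = -(1/50)·log₂(1/50) = 0.11288
  -P(4)·log₂(P(4)) = -(7/100)·log₂(7/100) = 0.26856
  -P(5)·log₂(P(5)) = -(9/100)·log₂(9/100) = 0.31265
H(P) = 0.11288 + 0.25754 + 0.11288 + 0.26856 + 0.31265 = 1.06451 bits

log₂(5) = 2.32193 bits

D_KL(P||U) = 2.32193 - 1.06451 = 1.25742 ≈ 1.2574 bits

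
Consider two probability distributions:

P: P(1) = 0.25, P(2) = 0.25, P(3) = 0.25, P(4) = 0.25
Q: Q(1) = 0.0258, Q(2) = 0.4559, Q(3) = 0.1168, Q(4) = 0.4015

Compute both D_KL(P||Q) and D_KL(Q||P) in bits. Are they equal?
D_KL(P||Q) = 0.7060 bits, D_KL(Q||P) = 0.4568 bits. No, they are not equal.

D_KL(P||Q) = Σ P(x) log₂(P(x)/Q(x))

Computing term by term:
  P(1)·log₂(P(1)/Q(1)) = 0.25·log₂(0.25/0.0258) = 0.81912
  P(2)·log₂(P(2)/Q(2)) = 0.25·log₂(0.25/0.4559) = -0.21670
  P(3)·log₂(P(3)/Q(3)) = 0.25·log₂(0.25/0.1168) = 0.27447
  P(4)·log₂(P(4)/Q(4)) = 0.25·log₂(0.25/0.4015) = -0.17087

D_KL(P||Q) = 0.81912 - 0.21670 + 0.27447 - 0.17087 = 0.70602 ≈ 0.7060 bits

D_KL(Q||P) = Σ Q(x) log₂(Q(x)/P(x))

Computing term by term:
  Q(1)·log₂(Q(1)/P(1)) = 0.0258·log₂(0.0258/0.25) = -0.08453
  Q(2)·log₂(Q(2)/P(2)) = 0.4559·log₂(0.4559/0.25) = 0.39517
  Q(3)·log₂(Q(3)/P(3)) = 0.1168·log₂(0.1168/0.25) = -0.12823
  Q(4)·log₂(Q(4)/P(4)) = 0.4015·log₂(0.4015/0.25) = 0.27441

D_KL(Q||P) = -0.08453 + 0.39517 - 0.12823 + 0.27441 = 0.45682 ≈ 0.4568 bits

These are NOT equal (difference: 0.2492 bits). KL divergence is asymmetric: D_KL(P||Q) ≠ D_KL(Q||P) in general.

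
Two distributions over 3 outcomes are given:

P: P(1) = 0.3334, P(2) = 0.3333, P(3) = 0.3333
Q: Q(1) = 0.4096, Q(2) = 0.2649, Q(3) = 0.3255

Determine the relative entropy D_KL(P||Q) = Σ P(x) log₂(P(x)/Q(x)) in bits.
0.0228 bits

D_KL(P||Q) = Σ P(x) log₂(P(x)/Q(x))

Computing term by term:
  P(1)·log₂(P(1)/Q(1)) = 0.3334·log₂(0.3334/0.4096) = -0.09901
  P(2)·log₂(P(2)/Q(2)) = 0.3333·log₂(0.3333/0.2649) = 0.11045
  P(3)·log₂(P(3)/Q(3)) = 0.3333·log₂(0.3333/0.3255) = 0.01139

D_KL(P||Q) = -0.09901 + 0.11045 + 0.01139 = 0.02283 ≈ 0.0228 bits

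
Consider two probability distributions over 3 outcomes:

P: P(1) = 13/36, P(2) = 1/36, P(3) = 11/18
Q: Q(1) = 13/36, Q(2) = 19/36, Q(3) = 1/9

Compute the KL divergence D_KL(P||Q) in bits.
1.3850 bits

D_KL(P||Q) = Σ P(x) log₂(P(x)/Q(x))

Computing term by term:
  P(1)·log₂(P(1)/Q(1)) = (13/36)·log₂((13/36)/(13/36)) = 0.00000
  P(2)·log₂(P(2)/Q(2)) = (1/36)·log₂((1/36)/(19/36)) = -0.11800
  P(3)·log₂(P(3)/Q(3)) = (11/18)·log₂((11/18)/(1/9)) = 1.50299

D_KL(P||Q) = 0.00000 - 0.11800 + 1.50299 = 1.38499 ≈ 1.3850 bits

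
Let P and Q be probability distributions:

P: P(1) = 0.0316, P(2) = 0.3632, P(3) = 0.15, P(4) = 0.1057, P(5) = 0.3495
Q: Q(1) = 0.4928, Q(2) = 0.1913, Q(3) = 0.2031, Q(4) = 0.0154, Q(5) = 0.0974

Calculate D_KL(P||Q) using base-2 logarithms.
1.0831 bits

D_KL(P||Q) = Σ P(x) log₂(P(x)/Q(x))

Computing term by term:
  P(1)·log₂(P(1)/Q(1)) = 0.0316·log₂(0.0316/0.4928) = -0.12523
  P(2)·log₂(P(2)/Q(2)) = 0.3632·log₂(0.3632/0.1913) = 0.33593
  P(3)·log₂(P(3)/Q(3)) = 0.15·log₂(0.15/0.2031) = -0.06558
  P(4)·log₂(P(4)/Q(4)) = 0.1057·log₂(0.1057/0.0154) = 0.29374
  P(5)·log₂(P(5)/Q(5)) = 0.3495·log₂(0.3495/0.0974) = 0.64423

D_KL(P||Q) = -0.12523 + 0.33593 - 0.06558 + 0.29374 + 0.64423 = 1.08309 ≈ 1.0831 bits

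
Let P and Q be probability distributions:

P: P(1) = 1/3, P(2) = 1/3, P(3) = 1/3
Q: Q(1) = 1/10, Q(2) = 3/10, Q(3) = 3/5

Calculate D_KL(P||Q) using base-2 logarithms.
0.3470 bits

D_KL(P||Q) = Σ P(x) log₂(P(x)/Q(x))

Computing term by term:
  P(1)·log₂(P(1)/Q(1)) = (1/3)·log₂((1/3)/(1/10)) = 0.57899
  P(2)·log₂(P(2)/Q(2)) = (1/3)·log₂((1/3)/(3/10)) = 0.05067
  P(3)·log₂(P(3)/Q(3)) = (1/3)·log₂((1/3)/(3/5)) = -0.28267

D_KL(P||Q) = 0.57899 + 0.05067 - 0.28267 = 0.34699 ≈ 0.3470 bits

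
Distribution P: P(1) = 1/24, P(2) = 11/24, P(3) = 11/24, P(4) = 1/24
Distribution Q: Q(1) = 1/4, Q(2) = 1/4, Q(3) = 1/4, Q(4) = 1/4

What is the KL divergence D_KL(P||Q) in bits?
0.5862 bits

D_KL(P||Q) = Σ P(x) log₂(P(x)/Q(x))

Computing term by term:
  P(1)·log₂(P(1)/Q(1)) = (1/24)·log₂((1/24)/(1/4)) = -0.10771
  P(2)·log₂(P(2)/Q(2)) = (11/24)·log₂((11/24)/(1/4)) = 0.40080
  P(3)·log₂(P(3)/Q(3)) = (11/24)·log₂((11/24)/(1/4)) = 0.40080
  P(4)·log₂(P(4)/Q(4)) = (1/24)·log₂((1/24)/(1/4)) = -0.10771

D_KL(P||Q) = -0.10771 + 0.40080 + 0.40080 - 0.10771 = 0.58618 ≈ 0.5862 bits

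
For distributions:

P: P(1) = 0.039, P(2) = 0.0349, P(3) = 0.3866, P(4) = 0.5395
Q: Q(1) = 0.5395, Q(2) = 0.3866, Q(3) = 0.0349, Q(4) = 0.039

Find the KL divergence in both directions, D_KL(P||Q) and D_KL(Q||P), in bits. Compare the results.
D_KL(P||Q) = 3.1172 bits, D_KL(Q||P) = 3.1172 bits. The two directions give exactly the same value for this pair.

D_KL(P||Q) = Σ P(x) log₂(P(x)/Q(x))

Computing term by term:
  P(1)·log₂(P(1)/Q(1)) = 0.039·log₂(0.039/0.5395) = -0.14781
  P(2)·log₂(P(2)/Q(2)) = 0.0349·log₂(0.0349/0.3866) = -0.12109
  P(3)·log₂(P(3)/Q(3)) = 0.3866·log₂(0.3866/0.0349) = 1.34133
  P(4)·log₂(P(4)/Q(4)) = 0.5395·log₂(0.5395/0.039) = 2.04475

D_KL(P||Q) = -0.14781 - 0.12109 + 1.34133 + 2.04475 = 3.11718 ≈ 3.1172 bits

D_KL(Q||P) = Σ Q(x) log₂(Q(x)/P(x))

Computing term by term:
  Q(1)·log₂(Q(1)/P(1)) = 0.5395·log₂(0.5395/0.039) = 2.04475
  Q(2)·log₂(Q(2)/P(2)) = 0.3866·log₂(0.3866/0.0349) = 1.34133
  Q(3)·log₂(Q(3)/P(3)) = 0.0349·log₂(0.0349/0.3866) = -0.12109
  Q(4)·log₂(Q(4)/P(4)) = 0.039·log₂(0.039/0.5395) = -0.14781

D_KL(Q||P) = 2.04475 + 1.34133 - 0.12109 - 0.14781 = 3.11718 ≈ 3.1172 bits

These ARE equal here. Q is P with outcomes relabeled (Q(1) = P(4), Q(2) = P(3), Q(3) = P(2), Q(4) = P(1)) by a relabeling that is its own inverse, so the two sums contain exactly the same terms in a different order. This is a special case — KL divergence is not symmetric in general: D_KL(P||Q) ≠ D_KL(Q||P) for most P, Q.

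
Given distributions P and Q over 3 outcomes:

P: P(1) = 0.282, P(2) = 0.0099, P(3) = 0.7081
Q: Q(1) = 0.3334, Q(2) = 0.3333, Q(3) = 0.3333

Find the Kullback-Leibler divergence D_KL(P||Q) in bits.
0.6515 bits

D_KL(P||Q) = Σ P(x) log₂(P(x)/Q(x))

Computing term by term:
  P(1)·log₂(P(1)/Q(1)) = 0.282·log₂(0.282/0.3334) = -0.06812
  P(2)·log₂(P(2)/Q(2)) = 0.0099·log₂(0.0099/0.3333) = -0.05023
  P(3)·log₂(P(3)/Q(3)) = 0.7081·log₂(0.7081/0.3333) = 0.76980

D_KL(P||Q) = -0.06812 - 0.05023 + 0.76980 = 0.65145 ≈ 0.6515 bits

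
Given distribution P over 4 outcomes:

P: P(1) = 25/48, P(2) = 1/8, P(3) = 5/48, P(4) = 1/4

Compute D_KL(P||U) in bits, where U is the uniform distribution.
0.2949 bits

U(i) = 1/4 for all i

D_KL(P||U) = Σ P(x) log₂(P(x) / (1/4))
           = Σ P(x) log₂(P(x)) + log₂(4)
           = log₂(4) - H(P)

H(P) = -Σ P(x) log₂(P(x)):
  -P(1)·log₂(P(1)) = -(25/48)·log₂(25/48) = 0.49016
  -P(2)·log₂(P(2)) = -(1/8)·log₂(1/8) = 0.37500
  -P(3)·log₂(P(3)) = -(5/48)·log₂(5/48) = 0.33990
  -P(4)·log₂(P(4)) = -(1/4)·log₂(1/4) = 0.50000
H(P) = 0.49016 + 0.37500 + 0.33990 + 0.50000 = 1.70506 bits

log₂(4) = 2.00000 bits

D_KL(P||U) = 2.00000 - 1.70506 = 0.29494 ≈ 0.2949 bits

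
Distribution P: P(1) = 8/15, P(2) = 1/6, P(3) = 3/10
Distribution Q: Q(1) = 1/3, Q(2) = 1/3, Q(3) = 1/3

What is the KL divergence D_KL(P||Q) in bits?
0.1494 bits

D_KL(P||Q) = Σ P(x) log₂(P(x)/Q(x))

Computing term by term:
  P(1)·log₂(P(1)/Q(1)) = (8/15)·log₂((8/15)/(1/3)) = 0.36164
  P(2)·log₂(P(2)/Q(2)) = (1/6)·log₂((1/6)/(1/3)) = -0.16667
  P(3)·log₂(P(3)/Q(3)) = (3/10)·log₂((3/10)/(1/3)) = -0.04560

D_KL(P||Q) = 0.36164 - 0.16667 - 0.04560 = 0.14937 ≈ 0.1494 bits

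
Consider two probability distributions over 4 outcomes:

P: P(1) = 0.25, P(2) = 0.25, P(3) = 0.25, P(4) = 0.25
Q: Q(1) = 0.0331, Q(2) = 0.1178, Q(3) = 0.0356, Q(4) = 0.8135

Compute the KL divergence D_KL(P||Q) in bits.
1.2781 bits

D_KL(P||Q) = Σ P(x) log₂(P(x)/Q(x))

Computing term by term:
  P(1)·log₂(P(1)/Q(1)) = 0.25·log₂(0.25/0.0331) = 0.72926
  P(2)·log₂(P(2)/Q(2)) = 0.25·log₂(0.25/0.1178) = 0.27140
  P(3)·log₂(P(3)/Q(3)) = 0.25·log₂(0.25/0.0356) = 0.70299
  P(4)·log₂(P(4)/Q(4)) = 0.25·log₂(0.25/0.8135) = -0.42555

D_KL(P||Q) = 0.72926 + 0.27140 + 0.70299 - 0.42555 = 1.27810 ≈ 1.2781 bits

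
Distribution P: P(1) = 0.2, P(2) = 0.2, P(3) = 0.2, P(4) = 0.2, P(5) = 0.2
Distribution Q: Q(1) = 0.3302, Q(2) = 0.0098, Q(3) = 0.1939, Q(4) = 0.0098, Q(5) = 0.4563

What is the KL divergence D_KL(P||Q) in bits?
1.3667 bits

D_KL(P||Q) = Σ P(x) log₂(P(x)/Q(x))

Computing term by term:
  P(1)·log₂(P(1)/Q(1)) = 0.2·log₂(0.2/0.3302) = -0.14467
  P(2)·log₂(P(2)/Q(2)) = 0.2·log₂(0.2/0.0098) = 0.87021
  P(3)·log₂(P(3)/Q(3)) = 0.2·log₂(0.2/0.1939) = 0.00894
  P(4)·log₂(P(4)/Q(4)) = 0.2·log₂(0.2/0.0098) = 0.87021
  P(5)·log₂(P(5)/Q(5)) = 0.2·log₂(0.2/0.4563) = -0.23800

D_KL(P||Q) = -0.14467 + 0.87021 + 0.00894 + 0.87021 - 0.23800 = 1.36669 ≈ 1.3667 bits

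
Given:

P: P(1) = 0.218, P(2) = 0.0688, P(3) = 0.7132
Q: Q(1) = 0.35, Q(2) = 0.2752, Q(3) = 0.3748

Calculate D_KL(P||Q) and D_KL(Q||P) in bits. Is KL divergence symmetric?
D_KL(P||Q) = 0.3755 bits, D_KL(Q||P) = 0.4416 bits. No, KL divergence is not symmetric.

D_KL(P||Q) = Σ P(x) log₂(P(x)/Q(x))

Computing term by term:
  P(1)·log₂(P(1)/Q(1)) = 0.218·log₂(0.218/0.35) = -0.14890
  P(2)·log₂(P(2)/Q(2)) = 0.0688·log₂(0.0688/0.2752) = -0.13760
  P(3)·log₂(P(3)/Q(3)) = 0.7132·log₂(0.7132/0.3748) = 0.66198

D_KL(P||Q) = -0.14890 - 0.13760 + 0.66198 = 0.37548 ≈ 0.3755 bits

D_KL(Q||P) = Σ Q(x) log₂(Q(x)/P(x))

Computing term by term:
  Q(1)·log₂(Q(1)/P(1)) = 0.35·log₂(0.35/0.218) = 0.23906
  Q(2)·log₂(Q(2)/P(2)) = 0.2752·log₂(0.2752/0.0688) = 0.55040
  Q(3)·log₂(Q(3)/P(3)) = 0.3748·log₂(0.3748/0.7132) = -0.34788

D_KL(Q||P) = 0.23906 + 0.55040 - 0.34788 = 0.44158 ≈ 0.4416 bits

These are NOT equal (difference: 0.0661 bits). KL divergence is asymmetric: D_KL(P||Q) ≠ D_KL(Q||P) in general.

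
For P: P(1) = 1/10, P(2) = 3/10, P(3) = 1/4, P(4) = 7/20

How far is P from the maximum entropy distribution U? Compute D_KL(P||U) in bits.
0.1166 bits

U(i) = 1/4 for all i

D_KL(P||U) = Σ P(x) log₂(P(x) / (1/4))
           = Σ P(x) log₂(P(x)) + log₂(4)
           = log₂(4) - H(P)

H(P) = -Σ P(x) log₂(P(x)):
  -P(1)·log₂(P(1)) = -(1/10)·log₂(1/10) = 0.33219
  -P(2)·log₂(P(2)) = -(3/10)·log₂(3/10) = 0.52109
  -P(3)·log₂(P(3)) = -(1/4)·log₂(1/4) = 0.50000
  -P(4)·log₂(P(4)) = -(7/20)·log₂(7/20) = 0.53010
H(P) = 0.33219 + 0.52109 + 0.50000 + 0.53010 = 1.88338 bits

log₂(4) = 2.00000 bits

D_KL(P||U) = 2.00000 - 1.88338 = 0.11662 ≈ 0.1166 bits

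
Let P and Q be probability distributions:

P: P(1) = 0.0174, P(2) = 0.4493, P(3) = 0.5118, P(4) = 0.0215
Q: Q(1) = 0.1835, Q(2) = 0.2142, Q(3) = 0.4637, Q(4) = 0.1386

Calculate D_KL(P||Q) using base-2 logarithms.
0.4361 bits

D_KL(P||Q) = Σ P(x) log₂(P(x)/Q(x))

Computing term by term:
  P(1)·log₂(P(1)/Q(1)) = 0.0174·log₂(0.0174/0.1835) = -0.05914
  P(2)·log₂(P(2)/Q(2)) = 0.4493·log₂(0.4493/0.2142) = 0.48018
  P(3)·log₂(P(3)/Q(3)) = 0.5118·log₂(0.5118/0.4637) = 0.07287
  P(4)·log₂(P(4)/Q(4)) = 0.0215·log₂(0.0215/0.1386) = -0.05780

D_KL(P||Q) = -0.05914 + 0.48018 + 0.07287 - 0.05780 = 0.43611 ≈ 0.4361 bits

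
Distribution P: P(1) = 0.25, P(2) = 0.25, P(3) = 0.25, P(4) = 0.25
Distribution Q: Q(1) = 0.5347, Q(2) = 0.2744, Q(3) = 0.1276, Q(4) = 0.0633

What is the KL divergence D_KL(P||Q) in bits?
0.4302 bits

D_KL(P||Q) = Σ P(x) log₂(P(x)/Q(x))

Computing term by term:
  P(1)·log₂(P(1)/Q(1)) = 0.25·log₂(0.25/0.5347) = -0.27420
  P(2)·log₂(P(2)/Q(2)) = 0.25·log₂(0.25/0.2744) = -0.03359
  P(3)·log₂(P(3)/Q(3)) = 0.25·log₂(0.25/0.1276) = 0.24257
  P(4)·log₂(P(4)/Q(4)) = 0.25·log₂(0.25/0.0633) = 0.49541

D_KL(P||Q) = -0.27420 - 0.03359 + 0.24257 + 0.49541 = 0.43019 ≈ 0.4302 bits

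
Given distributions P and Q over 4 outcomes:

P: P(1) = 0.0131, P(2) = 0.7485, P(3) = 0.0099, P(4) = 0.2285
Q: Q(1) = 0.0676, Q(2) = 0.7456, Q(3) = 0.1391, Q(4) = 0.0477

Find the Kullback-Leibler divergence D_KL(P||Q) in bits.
0.4519 bits

D_KL(P||Q) = Σ P(x) log₂(P(x)/Q(x))

Computing term by term:
  P(1)·log₂(P(1)/Q(1)) = 0.0131·log₂(0.0131/0.0676) = -0.03101
  P(2)·log₂(P(2)/Q(2)) = 0.7485·log₂(0.7485/0.7456) = 0.00419
  P(3)·log₂(P(3)/Q(3)) = 0.0099·log₂(0.0099/0.1391) = -0.03774
  P(4)·log₂(P(4)/Q(4)) = 0.2285·log₂(0.2285/0.0477) = 0.51644

D_KL(P||Q) = -0.03101 + 0.00419 - 0.03774 + 0.51644 = 0.45188 ≈ 0.4519 bits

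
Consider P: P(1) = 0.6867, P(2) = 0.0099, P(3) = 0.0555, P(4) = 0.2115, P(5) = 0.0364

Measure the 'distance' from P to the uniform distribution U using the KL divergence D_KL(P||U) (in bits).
1.0041 bits

U(i) = 1/5 for all i

D_KL(P||U) = Σ P(x) log₂(P(x) / (1/5))
           = Σ P(x) log₂(P(x)) + log₂(5)
           = log₂(5) - H(P)

H(P) = -Σ P(x) log₂(P(x)):
  -P(1)·log₂(P(1)) = -(0.6867)·log₂(0.6867) = 0.37236
  -P(2)·log₂(P(2)) = -(0.0099)·log₂(0.0099) = 0.06592
  -P(3)·log₂(P(3)) = -(0.0555)·log₂(0.0555) = 0.23151
  -P(4)·log₂(P(4)) = -(0.2115)·log₂(0.2115) = 0.47403
  -P(5)·log₂(P(5)) = -(0.0364)·log₂(0.0364) = 0.17399
H(P) = 0.37236 + 0.06592 + 0.23151 + 0.47403 + 0.17399 = 1.31781 bits

log₂(5) = 2.32193 bits

D_KL(P||U) = 2.32193 - 1.31781 = 1.00412 ≈ 1.0041 bits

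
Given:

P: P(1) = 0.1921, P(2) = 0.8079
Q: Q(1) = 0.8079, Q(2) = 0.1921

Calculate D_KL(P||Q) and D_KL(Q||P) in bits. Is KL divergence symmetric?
D_KL(P||Q) = 1.2761 bits, D_KL(Q||P) = 1.2761 bits. The two values coincide for this particular pair, but no — KL divergence is not symmetric in general.

D_KL(P||Q) = Σ P(x) log₂(P(x)/Q(x))

Computing term by term:
  P(1)·log₂(P(1)/Q(1)) = 0.1921·log₂(0.1921/0.8079) = -0.39809
  P(2)·log₂(P(2)/Q(2)) = 0.8079·log₂(0.8079/0.1921) = 1.67423

D_KL(P||Q) = -0.39809 + 1.67423 = 1.27614 ≈ 1.2761 bits

D_KL(Q||P) = Σ Q(x) log₂(Q(x)/P(x))

Computing term by term:
  Q(1)·log₂(Q(1)/P(1)) = 0.8079·log₂(0.8079/0.1921) = 1.67423
  Q(2)·log₂(Q(2)/P(2)) = 0.1921·log₂(0.1921/0.8079) = -0.39809

D_KL(Q||P) = 1.67423 - 0.39809 = 1.27614 ≈ 1.2761 bits

These ARE equal here. Q is P with outcomes relabeled (Q(1) = P(2), Q(2) = P(1)) by a relabeling that is its own inverse, so the two sums contain exactly the same terms in a different order. This is a special case — KL divergence is not symmetric in general: D_KL(P||Q) ≠ D_KL(Q||P) for most P, Q.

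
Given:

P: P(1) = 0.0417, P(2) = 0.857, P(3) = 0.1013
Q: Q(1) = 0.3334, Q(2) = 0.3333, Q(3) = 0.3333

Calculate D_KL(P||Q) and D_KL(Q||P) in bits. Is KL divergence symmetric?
D_KL(P||Q) = 0.8685 bits, D_KL(Q||P) = 1.1185 bits. No, KL divergence is not symmetric.

D_KL(P||Q) = Σ P(x) log₂(P(x)/Q(x))

Computing term by term:
  P(1)·log₂(P(1)/Q(1)) = 0.0417·log₂(0.0417/0.3334) = -0.12506
  P(2)·log₂(P(2)/Q(2)) = 0.857·log₂(0.857/0.3333) = 1.16764
  P(3)·log₂(P(3)/Q(3)) = 0.1013·log₂(0.1013/0.3333) = -0.17405

D_KL(P||Q) = -0.12506 + 1.16764 - 0.17405 = 0.86853 ≈ 0.8685 bits

D_KL(Q||P) = Σ Q(x) log₂(Q(x)/P(x))

Computing term by term:
  Q(1)·log₂(Q(1)/P(1)) = 0.3334·log₂(0.3334/0.0417) = 0.99991
  Q(2)·log₂(Q(2)/P(2)) = 0.3333·log₂(0.3333/0.857) = -0.45411
  Q(3)·log₂(Q(3)/P(3)) = 0.3333·log₂(0.3333/0.1013) = 0.57267

D_KL(Q||P) = 0.99991 - 0.45411 + 0.57267 = 1.11847 ≈ 1.1185 bits

These are NOT equal (difference: 0.2500 bits). KL divergence is asymmetric: D_KL(P||Q) ≠ D_KL(Q||P) in general.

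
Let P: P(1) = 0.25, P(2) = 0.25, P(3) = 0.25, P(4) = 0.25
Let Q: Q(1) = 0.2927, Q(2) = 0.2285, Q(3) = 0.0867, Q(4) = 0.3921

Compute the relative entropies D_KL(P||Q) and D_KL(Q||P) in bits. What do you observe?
D_KL(P||Q) = 0.1952 bits, D_KL(Q||P) = 0.1591 bits. The two directions give different values (D_KL(P||Q) exceeds D_KL(Q||P) by 0.0361 bits): KL divergence is asymmetric.

D_KL(P||Q) = Σ P(x) log₂(P(x)/Q(x))

Computing term by term:
  P(1)·log₂(P(1)/Q(1)) = 0.25·log₂(0.25/0.2927) = -0.05687
  P(2)·log₂(P(2)/Q(2)) = 0.25·log₂(0.25/0.2285) = 0.03243
  P(3)·log₂(P(3)/Q(3)) = 0.25·log₂(0.25/0.0867) = 0.38196
  P(4)·log₂(P(4)/Q(4)) = 0.25·log₂(0.25/0.3921) = -0.16232

D_KL(P||Q) = -0.05687 + 0.03243 + 0.38196 - 0.16232 = 0.19520 ≈ 0.1952 bits

D_KL(Q||P) = Σ Q(x) log₂(Q(x)/P(x))

Computing term by term:
  Q(1)·log₂(Q(1)/P(1)) = 0.2927·log₂(0.2927/0.25) = 0.06659
  Q(2)·log₂(Q(2)/P(2)) = 0.2285·log₂(0.2285/0.25) = -0.02964
  Q(3)·log₂(Q(3)/P(3)) = 0.0867·log₂(0.0867/0.25) = -0.13246
  Q(4)·log₂(Q(4)/P(4)) = 0.3921·log₂(0.3921/0.25) = 0.25459

D_KL(Q||P) = 0.06659 - 0.02964 - 0.13246 + 0.25459 = 0.15908 ≈ 0.1591 bits

These are NOT equal (difference: 0.0361 bits). KL divergence is asymmetric: D_KL(P||Q) ≠ D_KL(Q||P) in general.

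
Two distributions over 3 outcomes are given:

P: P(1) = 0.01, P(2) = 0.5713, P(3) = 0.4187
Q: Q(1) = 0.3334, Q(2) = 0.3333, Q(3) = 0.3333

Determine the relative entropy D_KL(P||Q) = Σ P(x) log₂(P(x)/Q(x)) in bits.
0.5313 bits

D_KL(P||Q) = Σ P(x) log₂(P(x)/Q(x))

Computing term by term:
  P(1)·log₂(P(1)/Q(1)) = 0.01·log₂(0.01/0.3334) = -0.05059
  P(2)·log₂(P(2)/Q(2)) = 0.5713·log₂(0.5713/0.3333) = 0.44414
  P(3)·log₂(P(3)/Q(3)) = 0.4187·log₂(0.4187/0.3333) = 0.13779

D_KL(P||Q) = -0.05059 + 0.44414 + 0.13779 = 0.53134 ≈ 0.5313 bits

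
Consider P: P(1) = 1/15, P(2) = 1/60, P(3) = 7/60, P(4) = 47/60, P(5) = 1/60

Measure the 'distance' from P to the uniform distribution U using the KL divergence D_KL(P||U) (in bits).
1.2270 bits

U(i) = 1/5 for all i

D_KL(P||U) = Σ P(x) log₂(P(x) / (1/5))
           = Σ P(x) log₂(P(x)) + log₂(5)
           = log₂(5) - H(P)

H(P) = -Σ P(x) log₂(P(x)):
  -P(1)·log₂(P(1)) = -(1/15)·log₂(1/15) = 0.26046
  -P(2)·log₂(P(2)) = -(1/60)·log₂(1/60) = 0.09845
  -P(3)·log₂(P(3)) = -(7/60)·log₂(7/60) = 0.36161
  -P(4)·log₂(P(4)) = -(47/60)·log₂(47/60) = 0.27597
  -P(5)·log₂(P(5)) = -(1/60)·log₂(1/60) = 0.09845
H(P) = 0.26046 + 0.09845 + 0.36161 + 0.27597 + 0.09845 = 1.09494 bits

log₂(5) = 2.32193 bits

D_KL(P||U) = 2.32193 - 1.09494 = 1.22699 ≈ 1.2270 bits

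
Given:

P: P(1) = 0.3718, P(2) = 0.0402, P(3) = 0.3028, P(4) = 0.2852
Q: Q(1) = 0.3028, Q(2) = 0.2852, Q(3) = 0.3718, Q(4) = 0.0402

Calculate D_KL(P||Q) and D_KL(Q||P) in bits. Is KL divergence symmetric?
D_KL(P||Q) = 0.7130 bits, D_KL(Q||P) = 0.7130 bits. The two values coincide for this particular pair, but no — KL divergence is not symmetric in general.

D_KL(P||Q) = Σ P(x) log₂(P(x)/Q(x))

Computing term by term:
  P(1)·log₂(P(1)/Q(1)) = 0.3718·log₂(0.3718/0.3028) = 0.11011
  P(2)·log₂(P(2)/Q(2)) = 0.0402·log₂(0.0402/0.2852) = -0.11363
  P(3)·log₂(P(3)/Q(3)) = 0.3028·log₂(0.3028/0.3718) = -0.08968
  P(4)·log₂(P(4)/Q(4)) = 0.2852·log₂(0.2852/0.0402) = 0.80618

D_KL(P||Q) = 0.11011 - 0.11363 - 0.08968 + 0.80618 = 0.71298 ≈ 0.7130 bits

D_KL(Q||P) = Σ Q(x) log₂(Q(x)/P(x))

Computing term by term:
  Q(1)·log₂(Q(1)/P(1)) = 0.3028·log₂(0.3028/0.3718) = -0.08968
  Q(2)·log₂(Q(2)/P(2)) = 0.2852·log₂(0.2852/0.0402) = 0.80618
  Q(3)·log₂(Q(3)/P(3)) = 0.3718·log₂(0.3718/0.3028) = 0.11011
  Q(4)·log₂(Q(4)/P(4)) = 0.0402·log₂(0.0402/0.2852) = -0.11363

D_KL(Q||P) = -0.08968 + 0.80618 + 0.11011 - 0.11363 = 0.71298 ≈ 0.7130 bits

These ARE equal here. Q is P with outcomes relabeled (Q(1) = P(3), Q(2) = P(4), Q(3) = P(1), Q(4) = P(2)) by a relabeling that is its own inverse, so the two sums contain exactly the same terms in a different order. This is a special case — KL divergence is not symmetric in general: D_KL(P||Q) ≠ D_KL(Q||P) for most P, Q.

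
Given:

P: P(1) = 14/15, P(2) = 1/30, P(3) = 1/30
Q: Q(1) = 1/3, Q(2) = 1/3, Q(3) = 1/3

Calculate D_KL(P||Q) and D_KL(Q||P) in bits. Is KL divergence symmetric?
D_KL(P||Q) = 1.1649 bits, D_KL(Q||P) = 1.7195 bits. No, KL divergence is not symmetric.

D_KL(P||Q) = Σ P(x) log₂(P(x)/Q(x))

Computing term by term:
  P(1)·log₂(P(1)/Q(1)) = (14/15)·log₂((14/15)/(1/3)) = 1.38640
  P(2)·log₂(P(2)/Q(2)) = (1/30)·log₂((1/30)/(1/3)) = -0.11073
  P(3)·log₂(P(3)/Q(3)) = (1/30)·log₂((1/30)/(1/3)) = -0.11073

D_KL(P||Q) = 1.38640 - 0.11073 - 0.11073 = 1.16494 ≈ 1.1649 bits

D_KL(Q||P) = Σ Q(x) log₂(Q(x)/P(x))

Computing term by term:
  Q(1)·log₂(Q(1)/P(1)) = (1/3)·log₂((1/3)/(14/15)) = -0.49514
  Q(2)·log₂(Q(2)/P(2)) = (1/3)·log₂((1/3)/(1/30)) = 1.10731
  Q(3)·log₂(Q(3)/P(3)) = (1/3)·log₂((1/3)/(1/30)) = 1.10731

D_KL(Q||P) = -0.49514 + 1.10731 + 1.10731 = 1.71948 ≈ 1.7195 bits

These are NOT equal (difference: 0.5546 bits). KL divergence is asymmetric: D_KL(P||Q) ≠ D_KL(Q||P) in general.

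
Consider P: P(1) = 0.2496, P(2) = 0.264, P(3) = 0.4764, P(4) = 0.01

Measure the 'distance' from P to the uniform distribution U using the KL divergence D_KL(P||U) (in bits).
0.4169 bits

U(i) = 1/4 for all i

D_KL(P||U) = Σ P(x) log₂(P(x) / (1/4))
           = Σ P(x) log₂(P(x)) + log₂(4)
           = log₂(4) - H(P)

H(P) = -Σ P(x) log₂(P(x)):
  -P(1)·log₂(P(1)) = -(0.2496)·log₂(0.2496) = 0.49978
  -P(2)·log₂(P(2)) = -(0.264)·log₂(0.264) = 0.50725
  -P(3)·log₂(P(3)) = -(0.4764)·log₂(0.4764) = 0.50963
  -P(4)·log₂(P(4)) = -(0.01)·log₂(0.01) = 0.06644
H(P) = 0.49978 + 0.50725 + 0.50963 + 0.06644 = 1.58310 bits

log₂(4) = 2.00000 bits

D_KL(P||U) = 2.00000 - 1.58310 = 0.41690 ≈ 0.4169 bits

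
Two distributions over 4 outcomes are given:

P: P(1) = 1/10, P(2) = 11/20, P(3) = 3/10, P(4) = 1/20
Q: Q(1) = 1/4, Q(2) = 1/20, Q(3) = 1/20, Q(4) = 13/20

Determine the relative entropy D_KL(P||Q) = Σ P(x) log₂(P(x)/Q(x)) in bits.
2.3610 bits

D_KL(P||Q) = Σ P(x) log₂(P(x)/Q(x))

Computing term by term:
  P(1)·log₂(P(1)/Q(1)) = (1/10)·log₂((1/10)/(1/4)) = -0.13219
  P(2)·log₂(P(2)/Q(2)) = (11/20)·log₂((11/20)/(1/20)) = 1.90269
  P(3)·log₂(P(3)/Q(3)) = (3/10)·log₂((3/10)/(1/20)) = 0.77549
  P(4)·log₂(P(4)/Q(4)) = (1/20)·log₂((1/20)/(13/20)) = -0.18502

D_KL(P||Q) = -0.13219 + 1.90269 + 0.77549 - 0.18502 = 2.36097 ≈ 2.3610 bits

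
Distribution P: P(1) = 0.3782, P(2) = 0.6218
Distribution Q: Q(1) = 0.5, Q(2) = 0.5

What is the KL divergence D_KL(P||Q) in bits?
0.0432 bits

D_KL(P||Q) = Σ P(x) log₂(P(x)/Q(x))

Computing term by term:
  P(1)·log₂(P(1)/Q(1)) = 0.3782·log₂(0.3782/0.5) = -0.15233
  P(2)·log₂(P(2)/Q(2)) = 0.6218·log₂(0.6218/0.5) = 0.19557

D_KL(P||Q) = -0.15233 + 0.19557 = 0.04324 ≈ 0.0432 bits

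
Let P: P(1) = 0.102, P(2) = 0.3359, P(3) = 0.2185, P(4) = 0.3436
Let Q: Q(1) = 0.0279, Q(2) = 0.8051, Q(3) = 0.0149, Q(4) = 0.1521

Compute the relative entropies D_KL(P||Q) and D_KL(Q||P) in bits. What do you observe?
D_KL(P||Q) = 1.0176 bits, D_KL(Q||P) = 0.7266 bits. The two directions give different values (D_KL(P||Q) exceeds D_KL(Q||P) by 0.2910 bits): KL divergence is asymmetric.

D_KL(P||Q) = Σ P(x) log₂(P(x)/Q(x))

Computing term by term:
  P(1)·log₂(P(1)/Q(1)) = 0.102·log₂(0.102/0.0279) = 0.19076
  P(2)·log₂(P(2)/Q(2)) = 0.3359·log₂(0.3359/0.8051) = -0.42362
  P(3)·log₂(P(3)/Q(3)) = 0.2185·log₂(0.2185/0.0149) = 0.84652
  P(4)·log₂(P(4)/Q(4)) = 0.3436·log₂(0.3436/0.1521) = 0.40397

D_KL(P||Q) = 0.19076 - 0.42362 + 0.84652 + 0.40397 = 1.01763 ≈ 1.0176 bits

D_KL(Q||P) = Σ Q(x) log₂(Q(x)/P(x))

Computing term by term:
  Q(1)·log₂(Q(1)/P(1)) = 0.0279·log₂(0.0279/0.102) = -0.05218
  Q(2)·log₂(Q(2)/P(2)) = 0.8051·log₂(0.8051/0.3359) = 1.01534
  Q(3)·log₂(Q(3)/P(3)) = 0.0149·log₂(0.0149/0.2185) = -0.05773
  Q(4)·log₂(Q(4)/P(4)) = 0.1521·log₂(0.1521/0.3436) = -0.17883

D_KL(Q||P) = -0.05218 + 1.01534 - 0.05773 - 0.17883 = 0.72660 ≈ 0.7266 bits

These are NOT equal (difference: 0.2910 bits). KL divergence is asymmetric: D_KL(P||Q) ≠ D_KL(Q||P) in general.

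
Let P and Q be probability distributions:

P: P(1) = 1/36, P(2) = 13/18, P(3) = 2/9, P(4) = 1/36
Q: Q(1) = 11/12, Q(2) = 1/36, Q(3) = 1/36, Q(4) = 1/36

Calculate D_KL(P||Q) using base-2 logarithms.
3.9213 bits

D_KL(P||Q) = Σ P(x) log₂(P(x)/Q(x))

Computing term by term:
  P(1)·log₂(P(1)/Q(1)) = (1/36)·log₂((1/36)/(11/12)) = -0.14012
  P(2)·log₂(P(2)/Q(2)) = (13/18)·log₂((13/18)/(1/36)) = 3.39476
  P(3)·log₂(P(3)/Q(3)) = (2/9)·log₂((2/9)/(1/36)) = 0.66667
  P(4)·log₂(P(4)/Q(4)) = (1/36)·log₂((1/36)/(1/36)) = 0.00000

D_KL(P||Q) = -0.14012 + 3.39476 + 0.66667 + 0.00000 = 3.92131 ≈ 3.9213 bits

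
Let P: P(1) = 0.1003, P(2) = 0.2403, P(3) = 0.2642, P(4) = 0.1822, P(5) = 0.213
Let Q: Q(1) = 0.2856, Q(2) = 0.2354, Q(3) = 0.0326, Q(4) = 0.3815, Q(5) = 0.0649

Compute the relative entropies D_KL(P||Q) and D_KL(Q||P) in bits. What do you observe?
D_KL(P||Q) = 0.8242 bits, D_KL(Q||P) = 0.6212 bits. The two directions give different values (D_KL(P||Q) exceeds D_KL(Q||P) by 0.2030 bits): KL divergence is asymmetric.

D_KL(P||Q) = Σ P(x) log₂(P(x)/Q(x))

Computing term by term:
  P(1)·log₂(P(1)/Q(1)) = 0.1003·log₂(0.1003/0.2856) = -0.15142
  P(2)·log₂(P(2)/Q(2)) = 0.2403·log₂(0.2403/0.2354) = 0.00714
  P(3)·log₂(P(3)/Q(3)) = 0.2642·log₂(0.2642/0.0326) = 0.79754
  P(4)·log₂(P(4)/Q(4)) = 0.1822·log₂(0.1822/0.3815) = -0.19425
  P(5)·log₂(P(5)/Q(5)) = 0.213·log₂(0.213/0.0649) = 0.36520

D_KL(P||Q) = -0.15142 + 0.00714 + 0.79754 - 0.19425 + 0.36520 = 0.82421 ≈ 0.8242 bits

D_KL(Q||P) = Σ Q(x) log₂(Q(x)/P(x))

Computing term by term:
  Q(1)·log₂(Q(1)/P(1)) = 0.2856·log₂(0.2856/0.1003) = 0.43116
  Q(2)·log₂(Q(2)/P(2)) = 0.2354·log₂(0.2354/0.2403) = -0.00700
  Q(3)·log₂(Q(3)/P(3)) = 0.0326·log₂(0.0326/0.2642) = -0.09841
  Q(4)·log₂(Q(4)/P(4)) = 0.3815·log₂(0.3815/0.1822) = 0.40674
  Q(5)·log₂(Q(5)/P(5)) = 0.0649·log₂(0.0649/0.213) = -0.11128

D_KL(Q||P) = 0.43116 - 0.00700 - 0.09841 + 0.40674 - 0.11128 = 0.62121 ≈ 0.6212 bits

These are NOT equal (difference: 0.2030 bits). KL divergence is asymmetric: D_KL(P||Q) ≠ D_KL(Q||P) in general.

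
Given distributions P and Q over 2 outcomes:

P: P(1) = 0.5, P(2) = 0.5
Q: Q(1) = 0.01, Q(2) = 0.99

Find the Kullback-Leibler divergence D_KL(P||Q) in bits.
2.3292 bits

D_KL(P||Q) = Σ P(x) log₂(P(x)/Q(x))

Computing term by term:
  P(1)·log₂(P(1)/Q(1)) = 0.5·log₂(0.5/0.01) = 2.82193
  P(2)·log₂(P(2)/Q(2)) = 0.5·log₂(0.5/0.99) = -0.49275

D_KL(P||Q) = 2.82193 - 0.49275 = 2.32918 ≈ 2.3292 bits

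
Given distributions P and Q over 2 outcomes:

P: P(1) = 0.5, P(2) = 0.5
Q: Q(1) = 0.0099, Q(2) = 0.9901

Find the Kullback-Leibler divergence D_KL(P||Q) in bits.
2.3364 bits

D_KL(P||Q) = Σ P(x) log₂(P(x)/Q(x))

Computing term by term:
  P(1)·log₂(P(1)/Q(1)) = 0.5·log₂(0.5/0.0099) = 2.82918
  P(2)·log₂(P(2)/Q(2)) = 0.5·log₂(0.5/0.9901) = -0.49282

D_KL(P||Q) = 2.82918 - 0.49282 = 2.33636 ≈ 2.3364 bits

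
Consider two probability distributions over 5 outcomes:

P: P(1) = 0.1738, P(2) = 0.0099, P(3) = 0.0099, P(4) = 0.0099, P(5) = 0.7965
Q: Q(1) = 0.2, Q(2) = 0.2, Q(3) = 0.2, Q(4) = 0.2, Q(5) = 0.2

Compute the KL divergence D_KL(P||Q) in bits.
1.4240 bits

D_KL(P||Q) = Σ P(x) log₂(P(x)/Q(x))

Computing term by term:
  P(1)·log₂(P(1)/Q(1)) = 0.1738·log₂(0.1738/0.2) = -0.03521
  P(2)·log₂(P(2)/Q(2)) = 0.0099·log₂(0.0099/0.2) = -0.04293
  P(3)·log₂(P(3)/Q(3)) = 0.0099·log₂(0.0099/0.2) = -0.04293
  P(4)·log₂(P(4)/Q(4)) = 0.0099·log₂(0.0099/0.2) = -0.04293
  P(5)·log₂(P(5)/Q(5)) = 0.7965·log₂(0.7965/0.2) = 1.58796

D_KL(P||Q) = -0.03521 - 0.04293 - 0.04293 - 0.04293 + 1.58796 = 1.42396 ≈ 1.4240 bits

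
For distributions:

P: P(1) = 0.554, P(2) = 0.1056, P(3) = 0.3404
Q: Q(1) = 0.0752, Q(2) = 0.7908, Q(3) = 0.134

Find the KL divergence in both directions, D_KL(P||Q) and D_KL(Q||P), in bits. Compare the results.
D_KL(P||Q) = 1.7472 bits, D_KL(Q||P) = 1.9002 bits. D_KL(Q||P) is larger than D_KL(P||Q) by 0.1530 bits; the two directions differ.

D_KL(P||Q) = Σ P(x) log₂(P(x)/Q(x))

Computing term by term:
  P(1)·log₂(P(1)/Q(1)) = 0.554·log₂(0.554/0.0752) = 1.59612
  P(2)·log₂(P(2)/Q(2)) = 0.1056·log₂(0.1056/0.7908) = -0.30674
  P(3)·log₂(P(3)/Q(3)) = 0.3404·log₂(0.3404/0.134) = 0.45784

D_KL(P||Q) = 1.59612 - 0.30674 + 0.45784 = 1.74722 ≈ 1.7472 bits

D_KL(Q||P) = Σ Q(x) log₂(Q(x)/P(x))

Computing term by term:
  Q(1)·log₂(Q(1)/P(1)) = 0.0752·log₂(0.0752/0.554) = -0.21666
  Q(2)·log₂(Q(2)/P(2)) = 0.7908·log₂(0.7908/0.1056) = 2.29704
  Q(3)·log₂(Q(3)/P(3)) = 0.134·log₂(0.134/0.3404) = -0.18023

D_KL(Q||P) = -0.21666 + 2.29704 - 0.18023 = 1.90015 ≈ 1.9002 bits

These are NOT equal (difference: 0.1530 bits). KL divergence is asymmetric: D_KL(P||Q) ≠ D_KL(Q||P) in general.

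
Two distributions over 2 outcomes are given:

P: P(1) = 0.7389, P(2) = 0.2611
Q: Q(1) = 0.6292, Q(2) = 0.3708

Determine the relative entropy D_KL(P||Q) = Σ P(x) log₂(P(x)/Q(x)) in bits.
0.0392 bits

D_KL(P||Q) = Σ P(x) log₂(P(x)/Q(x))

Computing term by term:
  P(1)·log₂(P(1)/Q(1)) = 0.7389·log₂(0.7389/0.6292) = 0.17132
  P(2)·log₂(P(2)/Q(2)) = 0.2611·log₂(0.2611/0.3708) = -0.13213

D_KL(P||Q) = 0.17132 - 0.13213 = 0.03919 ≈ 0.0392 bits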